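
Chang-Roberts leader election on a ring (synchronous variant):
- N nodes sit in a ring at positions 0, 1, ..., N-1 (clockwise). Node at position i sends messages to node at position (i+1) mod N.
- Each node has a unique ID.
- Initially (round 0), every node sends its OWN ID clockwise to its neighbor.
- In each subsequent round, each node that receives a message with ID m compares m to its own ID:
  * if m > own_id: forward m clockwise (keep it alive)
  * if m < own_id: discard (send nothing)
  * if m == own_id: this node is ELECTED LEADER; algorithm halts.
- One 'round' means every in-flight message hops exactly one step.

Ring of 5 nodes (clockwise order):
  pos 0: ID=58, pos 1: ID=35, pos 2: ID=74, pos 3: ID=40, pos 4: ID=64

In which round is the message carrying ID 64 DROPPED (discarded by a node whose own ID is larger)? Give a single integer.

Answer: 3

Derivation:
Round 1: pos1(id35) recv 58: fwd; pos2(id74) recv 35: drop; pos3(id40) recv 74: fwd; pos4(id64) recv 40: drop; pos0(id58) recv 64: fwd
Round 2: pos2(id74) recv 58: drop; pos4(id64) recv 74: fwd; pos1(id35) recv 64: fwd
Round 3: pos0(id58) recv 74: fwd; pos2(id74) recv 64: drop
Round 4: pos1(id35) recv 74: fwd
Round 5: pos2(id74) recv 74: ELECTED
Message ID 64 originates at pos 4; dropped at pos 2 in round 3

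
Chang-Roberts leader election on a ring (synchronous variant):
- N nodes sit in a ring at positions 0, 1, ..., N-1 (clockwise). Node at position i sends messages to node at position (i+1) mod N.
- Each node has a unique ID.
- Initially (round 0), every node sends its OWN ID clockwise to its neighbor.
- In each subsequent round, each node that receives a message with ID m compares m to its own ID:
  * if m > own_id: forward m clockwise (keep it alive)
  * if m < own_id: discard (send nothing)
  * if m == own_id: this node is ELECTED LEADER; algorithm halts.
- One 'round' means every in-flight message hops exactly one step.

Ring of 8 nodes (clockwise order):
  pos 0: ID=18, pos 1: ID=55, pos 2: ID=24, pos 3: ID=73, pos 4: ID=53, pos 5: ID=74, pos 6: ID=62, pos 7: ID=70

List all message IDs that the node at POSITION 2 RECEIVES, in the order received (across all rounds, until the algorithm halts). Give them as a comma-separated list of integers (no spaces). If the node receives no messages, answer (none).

Answer: 55,70,74

Derivation:
Round 1: pos1(id55) recv 18: drop; pos2(id24) recv 55: fwd; pos3(id73) recv 24: drop; pos4(id53) recv 73: fwd; pos5(id74) recv 53: drop; pos6(id62) recv 74: fwd; pos7(id70) recv 62: drop; pos0(id18) recv 70: fwd
Round 2: pos3(id73) recv 55: drop; pos5(id74) recv 73: drop; pos7(id70) recv 74: fwd; pos1(id55) recv 70: fwd
Round 3: pos0(id18) recv 74: fwd; pos2(id24) recv 70: fwd
Round 4: pos1(id55) recv 74: fwd; pos3(id73) recv 70: drop
Round 5: pos2(id24) recv 74: fwd
Round 6: pos3(id73) recv 74: fwd
Round 7: pos4(id53) recv 74: fwd
Round 8: pos5(id74) recv 74: ELECTED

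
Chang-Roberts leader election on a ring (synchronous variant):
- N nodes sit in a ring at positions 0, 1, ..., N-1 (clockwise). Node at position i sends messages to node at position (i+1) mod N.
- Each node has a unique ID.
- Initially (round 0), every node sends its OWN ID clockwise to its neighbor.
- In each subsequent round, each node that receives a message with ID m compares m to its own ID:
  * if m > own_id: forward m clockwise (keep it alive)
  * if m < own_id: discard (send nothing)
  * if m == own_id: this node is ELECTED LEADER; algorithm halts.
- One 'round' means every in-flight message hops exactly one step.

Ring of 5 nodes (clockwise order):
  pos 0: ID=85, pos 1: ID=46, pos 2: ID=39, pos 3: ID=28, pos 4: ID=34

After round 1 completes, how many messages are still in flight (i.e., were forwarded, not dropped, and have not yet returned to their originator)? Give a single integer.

Answer: 3

Derivation:
Round 1: pos1(id46) recv 85: fwd; pos2(id39) recv 46: fwd; pos3(id28) recv 39: fwd; pos4(id34) recv 28: drop; pos0(id85) recv 34: drop
After round 1: 3 messages still in flight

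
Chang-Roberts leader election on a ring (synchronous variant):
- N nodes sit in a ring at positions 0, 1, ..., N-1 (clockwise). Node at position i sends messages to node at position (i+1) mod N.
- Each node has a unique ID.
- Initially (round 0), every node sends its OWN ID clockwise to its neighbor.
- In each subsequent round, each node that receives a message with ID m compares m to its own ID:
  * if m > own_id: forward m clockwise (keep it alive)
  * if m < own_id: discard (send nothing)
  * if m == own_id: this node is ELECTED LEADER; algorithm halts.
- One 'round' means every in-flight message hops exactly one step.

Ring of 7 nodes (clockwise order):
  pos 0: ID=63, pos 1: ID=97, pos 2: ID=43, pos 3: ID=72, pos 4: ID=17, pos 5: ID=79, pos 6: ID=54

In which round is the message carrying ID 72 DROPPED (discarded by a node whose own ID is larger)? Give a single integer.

Round 1: pos1(id97) recv 63: drop; pos2(id43) recv 97: fwd; pos3(id72) recv 43: drop; pos4(id17) recv 72: fwd; pos5(id79) recv 17: drop; pos6(id54) recv 79: fwd; pos0(id63) recv 54: drop
Round 2: pos3(id72) recv 97: fwd; pos5(id79) recv 72: drop; pos0(id63) recv 79: fwd
Round 3: pos4(id17) recv 97: fwd; pos1(id97) recv 79: drop
Round 4: pos5(id79) recv 97: fwd
Round 5: pos6(id54) recv 97: fwd
Round 6: pos0(id63) recv 97: fwd
Round 7: pos1(id97) recv 97: ELECTED
Message ID 72 originates at pos 3; dropped at pos 5 in round 2

Answer: 2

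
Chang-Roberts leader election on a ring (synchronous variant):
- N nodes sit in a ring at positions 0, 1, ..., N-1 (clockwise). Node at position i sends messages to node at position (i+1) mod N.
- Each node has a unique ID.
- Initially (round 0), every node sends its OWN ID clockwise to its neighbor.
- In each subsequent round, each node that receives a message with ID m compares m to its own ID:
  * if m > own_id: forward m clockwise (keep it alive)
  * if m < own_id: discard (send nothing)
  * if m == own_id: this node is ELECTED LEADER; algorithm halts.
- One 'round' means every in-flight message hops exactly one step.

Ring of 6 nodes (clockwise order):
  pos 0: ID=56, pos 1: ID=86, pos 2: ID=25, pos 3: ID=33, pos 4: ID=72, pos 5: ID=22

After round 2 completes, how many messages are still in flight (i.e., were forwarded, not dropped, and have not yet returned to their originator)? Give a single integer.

Round 1: pos1(id86) recv 56: drop; pos2(id25) recv 86: fwd; pos3(id33) recv 25: drop; pos4(id72) recv 33: drop; pos5(id22) recv 72: fwd; pos0(id56) recv 22: drop
Round 2: pos3(id33) recv 86: fwd; pos0(id56) recv 72: fwd
After round 2: 2 messages still in flight

Answer: 2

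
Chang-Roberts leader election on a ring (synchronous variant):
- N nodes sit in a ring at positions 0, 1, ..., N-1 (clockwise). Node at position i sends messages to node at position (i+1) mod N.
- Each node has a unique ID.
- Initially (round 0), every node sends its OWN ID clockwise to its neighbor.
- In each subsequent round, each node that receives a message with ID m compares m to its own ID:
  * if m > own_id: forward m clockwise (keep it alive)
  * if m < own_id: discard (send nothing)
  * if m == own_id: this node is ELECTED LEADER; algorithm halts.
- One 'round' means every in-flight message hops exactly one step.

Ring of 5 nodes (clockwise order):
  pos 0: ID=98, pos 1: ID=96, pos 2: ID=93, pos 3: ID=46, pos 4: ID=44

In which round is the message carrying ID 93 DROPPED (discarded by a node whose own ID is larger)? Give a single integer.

Round 1: pos1(id96) recv 98: fwd; pos2(id93) recv 96: fwd; pos3(id46) recv 93: fwd; pos4(id44) recv 46: fwd; pos0(id98) recv 44: drop
Round 2: pos2(id93) recv 98: fwd; pos3(id46) recv 96: fwd; pos4(id44) recv 93: fwd; pos0(id98) recv 46: drop
Round 3: pos3(id46) recv 98: fwd; pos4(id44) recv 96: fwd; pos0(id98) recv 93: drop
Round 4: pos4(id44) recv 98: fwd; pos0(id98) recv 96: drop
Round 5: pos0(id98) recv 98: ELECTED
Message ID 93 originates at pos 2; dropped at pos 0 in round 3

Answer: 3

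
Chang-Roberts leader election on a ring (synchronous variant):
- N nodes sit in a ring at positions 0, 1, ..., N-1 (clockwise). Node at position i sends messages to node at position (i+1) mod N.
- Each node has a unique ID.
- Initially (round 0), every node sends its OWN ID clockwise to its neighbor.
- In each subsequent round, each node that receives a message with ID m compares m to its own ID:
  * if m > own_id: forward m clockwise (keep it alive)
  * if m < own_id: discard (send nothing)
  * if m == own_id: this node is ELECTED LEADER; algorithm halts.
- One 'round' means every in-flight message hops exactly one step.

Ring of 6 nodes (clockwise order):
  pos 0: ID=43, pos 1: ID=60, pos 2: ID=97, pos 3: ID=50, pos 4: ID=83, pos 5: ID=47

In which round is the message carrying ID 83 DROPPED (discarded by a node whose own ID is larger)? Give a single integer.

Answer: 4

Derivation:
Round 1: pos1(id60) recv 43: drop; pos2(id97) recv 60: drop; pos3(id50) recv 97: fwd; pos4(id83) recv 50: drop; pos5(id47) recv 83: fwd; pos0(id43) recv 47: fwd
Round 2: pos4(id83) recv 97: fwd; pos0(id43) recv 83: fwd; pos1(id60) recv 47: drop
Round 3: pos5(id47) recv 97: fwd; pos1(id60) recv 83: fwd
Round 4: pos0(id43) recv 97: fwd; pos2(id97) recv 83: drop
Round 5: pos1(id60) recv 97: fwd
Round 6: pos2(id97) recv 97: ELECTED
Message ID 83 originates at pos 4; dropped at pos 2 in round 4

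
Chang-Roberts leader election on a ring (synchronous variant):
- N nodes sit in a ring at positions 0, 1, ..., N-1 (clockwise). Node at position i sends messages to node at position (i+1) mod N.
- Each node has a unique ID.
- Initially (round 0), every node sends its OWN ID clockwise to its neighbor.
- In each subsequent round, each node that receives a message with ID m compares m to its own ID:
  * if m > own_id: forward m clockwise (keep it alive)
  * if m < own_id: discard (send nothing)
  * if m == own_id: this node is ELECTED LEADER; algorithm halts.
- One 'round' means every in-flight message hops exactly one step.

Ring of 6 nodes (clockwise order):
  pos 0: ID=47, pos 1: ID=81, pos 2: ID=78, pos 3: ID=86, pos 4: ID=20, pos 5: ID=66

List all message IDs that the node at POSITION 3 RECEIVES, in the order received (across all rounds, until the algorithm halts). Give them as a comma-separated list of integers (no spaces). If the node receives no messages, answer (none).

Answer: 78,81,86

Derivation:
Round 1: pos1(id81) recv 47: drop; pos2(id78) recv 81: fwd; pos3(id86) recv 78: drop; pos4(id20) recv 86: fwd; pos5(id66) recv 20: drop; pos0(id47) recv 66: fwd
Round 2: pos3(id86) recv 81: drop; pos5(id66) recv 86: fwd; pos1(id81) recv 66: drop
Round 3: pos0(id47) recv 86: fwd
Round 4: pos1(id81) recv 86: fwd
Round 5: pos2(id78) recv 86: fwd
Round 6: pos3(id86) recv 86: ELECTED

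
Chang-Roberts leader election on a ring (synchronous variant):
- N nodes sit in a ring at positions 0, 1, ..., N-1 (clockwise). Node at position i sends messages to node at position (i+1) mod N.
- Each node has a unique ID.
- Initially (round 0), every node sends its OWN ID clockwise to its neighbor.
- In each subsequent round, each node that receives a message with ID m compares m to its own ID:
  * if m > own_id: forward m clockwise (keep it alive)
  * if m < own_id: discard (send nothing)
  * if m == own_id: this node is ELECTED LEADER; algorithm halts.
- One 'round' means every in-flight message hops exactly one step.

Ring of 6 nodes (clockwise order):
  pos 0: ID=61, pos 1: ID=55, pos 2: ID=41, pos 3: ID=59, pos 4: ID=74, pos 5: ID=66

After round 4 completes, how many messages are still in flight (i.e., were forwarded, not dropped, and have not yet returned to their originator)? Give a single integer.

Round 1: pos1(id55) recv 61: fwd; pos2(id41) recv 55: fwd; pos3(id59) recv 41: drop; pos4(id74) recv 59: drop; pos5(id66) recv 74: fwd; pos0(id61) recv 66: fwd
Round 2: pos2(id41) recv 61: fwd; pos3(id59) recv 55: drop; pos0(id61) recv 74: fwd; pos1(id55) recv 66: fwd
Round 3: pos3(id59) recv 61: fwd; pos1(id55) recv 74: fwd; pos2(id41) recv 66: fwd
Round 4: pos4(id74) recv 61: drop; pos2(id41) recv 74: fwd; pos3(id59) recv 66: fwd
After round 4: 2 messages still in flight

Answer: 2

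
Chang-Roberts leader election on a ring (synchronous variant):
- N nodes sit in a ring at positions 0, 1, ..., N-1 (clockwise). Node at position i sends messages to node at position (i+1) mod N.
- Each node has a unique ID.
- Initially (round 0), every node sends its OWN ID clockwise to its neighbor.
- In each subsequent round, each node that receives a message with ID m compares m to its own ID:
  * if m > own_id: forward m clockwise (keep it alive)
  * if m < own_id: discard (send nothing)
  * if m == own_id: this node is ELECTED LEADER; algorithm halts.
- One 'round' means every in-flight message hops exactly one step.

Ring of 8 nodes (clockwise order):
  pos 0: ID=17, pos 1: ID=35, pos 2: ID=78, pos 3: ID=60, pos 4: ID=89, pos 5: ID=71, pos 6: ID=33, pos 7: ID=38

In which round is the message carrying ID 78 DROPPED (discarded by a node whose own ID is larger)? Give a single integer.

Answer: 2

Derivation:
Round 1: pos1(id35) recv 17: drop; pos2(id78) recv 35: drop; pos3(id60) recv 78: fwd; pos4(id89) recv 60: drop; pos5(id71) recv 89: fwd; pos6(id33) recv 71: fwd; pos7(id38) recv 33: drop; pos0(id17) recv 38: fwd
Round 2: pos4(id89) recv 78: drop; pos6(id33) recv 89: fwd; pos7(id38) recv 71: fwd; pos1(id35) recv 38: fwd
Round 3: pos7(id38) recv 89: fwd; pos0(id17) recv 71: fwd; pos2(id78) recv 38: drop
Round 4: pos0(id17) recv 89: fwd; pos1(id35) recv 71: fwd
Round 5: pos1(id35) recv 89: fwd; pos2(id78) recv 71: drop
Round 6: pos2(id78) recv 89: fwd
Round 7: pos3(id60) recv 89: fwd
Round 8: pos4(id89) recv 89: ELECTED
Message ID 78 originates at pos 2; dropped at pos 4 in round 2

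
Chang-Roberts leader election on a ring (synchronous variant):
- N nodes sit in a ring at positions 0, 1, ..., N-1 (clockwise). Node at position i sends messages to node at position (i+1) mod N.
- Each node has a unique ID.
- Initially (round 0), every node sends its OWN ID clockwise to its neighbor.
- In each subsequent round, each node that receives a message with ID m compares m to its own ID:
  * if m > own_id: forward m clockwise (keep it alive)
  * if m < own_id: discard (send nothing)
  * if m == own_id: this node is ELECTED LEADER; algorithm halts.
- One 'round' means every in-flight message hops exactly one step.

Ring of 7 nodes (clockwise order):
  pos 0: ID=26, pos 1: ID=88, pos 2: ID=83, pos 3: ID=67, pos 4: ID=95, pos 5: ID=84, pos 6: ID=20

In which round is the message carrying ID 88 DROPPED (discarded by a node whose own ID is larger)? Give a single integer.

Answer: 3

Derivation:
Round 1: pos1(id88) recv 26: drop; pos2(id83) recv 88: fwd; pos3(id67) recv 83: fwd; pos4(id95) recv 67: drop; pos5(id84) recv 95: fwd; pos6(id20) recv 84: fwd; pos0(id26) recv 20: drop
Round 2: pos3(id67) recv 88: fwd; pos4(id95) recv 83: drop; pos6(id20) recv 95: fwd; pos0(id26) recv 84: fwd
Round 3: pos4(id95) recv 88: drop; pos0(id26) recv 95: fwd; pos1(id88) recv 84: drop
Round 4: pos1(id88) recv 95: fwd
Round 5: pos2(id83) recv 95: fwd
Round 6: pos3(id67) recv 95: fwd
Round 7: pos4(id95) recv 95: ELECTED
Message ID 88 originates at pos 1; dropped at pos 4 in round 3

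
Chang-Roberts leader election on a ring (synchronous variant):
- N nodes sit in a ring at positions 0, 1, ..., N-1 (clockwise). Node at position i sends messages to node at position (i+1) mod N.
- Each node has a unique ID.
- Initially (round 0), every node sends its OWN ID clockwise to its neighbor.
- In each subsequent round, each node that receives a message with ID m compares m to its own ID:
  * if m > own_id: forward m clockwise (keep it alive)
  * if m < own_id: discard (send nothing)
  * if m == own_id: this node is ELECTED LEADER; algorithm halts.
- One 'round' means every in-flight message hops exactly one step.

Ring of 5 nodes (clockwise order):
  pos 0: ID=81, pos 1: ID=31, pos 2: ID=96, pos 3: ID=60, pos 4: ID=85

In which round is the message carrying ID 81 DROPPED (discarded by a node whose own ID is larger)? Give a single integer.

Answer: 2

Derivation:
Round 1: pos1(id31) recv 81: fwd; pos2(id96) recv 31: drop; pos3(id60) recv 96: fwd; pos4(id85) recv 60: drop; pos0(id81) recv 85: fwd
Round 2: pos2(id96) recv 81: drop; pos4(id85) recv 96: fwd; pos1(id31) recv 85: fwd
Round 3: pos0(id81) recv 96: fwd; pos2(id96) recv 85: drop
Round 4: pos1(id31) recv 96: fwd
Round 5: pos2(id96) recv 96: ELECTED
Message ID 81 originates at pos 0; dropped at pos 2 in round 2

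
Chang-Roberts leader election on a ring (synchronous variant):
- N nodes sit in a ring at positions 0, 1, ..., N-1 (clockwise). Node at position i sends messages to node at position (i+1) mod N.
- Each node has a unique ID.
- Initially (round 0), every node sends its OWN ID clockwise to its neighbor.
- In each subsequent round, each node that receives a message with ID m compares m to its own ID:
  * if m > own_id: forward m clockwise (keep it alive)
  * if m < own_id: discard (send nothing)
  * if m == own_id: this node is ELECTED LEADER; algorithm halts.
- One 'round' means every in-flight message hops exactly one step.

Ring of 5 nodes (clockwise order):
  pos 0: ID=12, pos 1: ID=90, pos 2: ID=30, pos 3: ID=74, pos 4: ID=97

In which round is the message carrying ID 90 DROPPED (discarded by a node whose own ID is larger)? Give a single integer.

Round 1: pos1(id90) recv 12: drop; pos2(id30) recv 90: fwd; pos3(id74) recv 30: drop; pos4(id97) recv 74: drop; pos0(id12) recv 97: fwd
Round 2: pos3(id74) recv 90: fwd; pos1(id90) recv 97: fwd
Round 3: pos4(id97) recv 90: drop; pos2(id30) recv 97: fwd
Round 4: pos3(id74) recv 97: fwd
Round 5: pos4(id97) recv 97: ELECTED
Message ID 90 originates at pos 1; dropped at pos 4 in round 3

Answer: 3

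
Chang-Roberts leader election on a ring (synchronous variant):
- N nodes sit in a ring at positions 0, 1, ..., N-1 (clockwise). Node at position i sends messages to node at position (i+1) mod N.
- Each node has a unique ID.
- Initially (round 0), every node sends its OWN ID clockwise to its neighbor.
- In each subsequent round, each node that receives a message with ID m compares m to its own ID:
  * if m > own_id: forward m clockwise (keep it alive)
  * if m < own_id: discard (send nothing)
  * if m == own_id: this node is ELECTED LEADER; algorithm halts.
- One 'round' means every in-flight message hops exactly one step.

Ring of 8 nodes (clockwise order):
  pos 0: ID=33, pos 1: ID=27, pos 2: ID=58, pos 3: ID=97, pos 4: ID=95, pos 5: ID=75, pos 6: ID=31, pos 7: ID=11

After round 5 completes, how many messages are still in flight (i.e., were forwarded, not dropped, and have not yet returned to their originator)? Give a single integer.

Round 1: pos1(id27) recv 33: fwd; pos2(id58) recv 27: drop; pos3(id97) recv 58: drop; pos4(id95) recv 97: fwd; pos5(id75) recv 95: fwd; pos6(id31) recv 75: fwd; pos7(id11) recv 31: fwd; pos0(id33) recv 11: drop
Round 2: pos2(id58) recv 33: drop; pos5(id75) recv 97: fwd; pos6(id31) recv 95: fwd; pos7(id11) recv 75: fwd; pos0(id33) recv 31: drop
Round 3: pos6(id31) recv 97: fwd; pos7(id11) recv 95: fwd; pos0(id33) recv 75: fwd
Round 4: pos7(id11) recv 97: fwd; pos0(id33) recv 95: fwd; pos1(id27) recv 75: fwd
Round 5: pos0(id33) recv 97: fwd; pos1(id27) recv 95: fwd; pos2(id58) recv 75: fwd
After round 5: 3 messages still in flight

Answer: 3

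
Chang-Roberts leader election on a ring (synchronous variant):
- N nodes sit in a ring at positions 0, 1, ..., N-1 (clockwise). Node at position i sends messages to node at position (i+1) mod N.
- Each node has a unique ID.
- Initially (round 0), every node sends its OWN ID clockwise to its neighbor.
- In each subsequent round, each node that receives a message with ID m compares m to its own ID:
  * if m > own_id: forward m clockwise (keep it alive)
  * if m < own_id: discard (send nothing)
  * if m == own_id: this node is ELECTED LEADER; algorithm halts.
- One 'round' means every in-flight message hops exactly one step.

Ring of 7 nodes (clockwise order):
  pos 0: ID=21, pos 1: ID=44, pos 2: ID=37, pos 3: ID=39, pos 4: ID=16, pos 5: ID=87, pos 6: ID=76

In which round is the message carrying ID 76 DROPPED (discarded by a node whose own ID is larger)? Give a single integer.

Answer: 6

Derivation:
Round 1: pos1(id44) recv 21: drop; pos2(id37) recv 44: fwd; pos3(id39) recv 37: drop; pos4(id16) recv 39: fwd; pos5(id87) recv 16: drop; pos6(id76) recv 87: fwd; pos0(id21) recv 76: fwd
Round 2: pos3(id39) recv 44: fwd; pos5(id87) recv 39: drop; pos0(id21) recv 87: fwd; pos1(id44) recv 76: fwd
Round 3: pos4(id16) recv 44: fwd; pos1(id44) recv 87: fwd; pos2(id37) recv 76: fwd
Round 4: pos5(id87) recv 44: drop; pos2(id37) recv 87: fwd; pos3(id39) recv 76: fwd
Round 5: pos3(id39) recv 87: fwd; pos4(id16) recv 76: fwd
Round 6: pos4(id16) recv 87: fwd; pos5(id87) recv 76: drop
Round 7: pos5(id87) recv 87: ELECTED
Message ID 76 originates at pos 6; dropped at pos 5 in round 6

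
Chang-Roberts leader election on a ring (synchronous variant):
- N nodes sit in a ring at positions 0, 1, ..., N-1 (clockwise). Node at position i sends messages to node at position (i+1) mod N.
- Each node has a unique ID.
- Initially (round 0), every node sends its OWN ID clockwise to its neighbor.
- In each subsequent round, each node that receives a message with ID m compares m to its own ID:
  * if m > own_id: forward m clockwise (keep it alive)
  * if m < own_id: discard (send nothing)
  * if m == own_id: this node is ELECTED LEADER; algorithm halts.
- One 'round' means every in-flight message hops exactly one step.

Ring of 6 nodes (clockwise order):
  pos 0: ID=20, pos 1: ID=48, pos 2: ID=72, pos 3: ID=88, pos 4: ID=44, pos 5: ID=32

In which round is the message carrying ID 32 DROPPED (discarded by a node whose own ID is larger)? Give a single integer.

Answer: 2

Derivation:
Round 1: pos1(id48) recv 20: drop; pos2(id72) recv 48: drop; pos3(id88) recv 72: drop; pos4(id44) recv 88: fwd; pos5(id32) recv 44: fwd; pos0(id20) recv 32: fwd
Round 2: pos5(id32) recv 88: fwd; pos0(id20) recv 44: fwd; pos1(id48) recv 32: drop
Round 3: pos0(id20) recv 88: fwd; pos1(id48) recv 44: drop
Round 4: pos1(id48) recv 88: fwd
Round 5: pos2(id72) recv 88: fwd
Round 6: pos3(id88) recv 88: ELECTED
Message ID 32 originates at pos 5; dropped at pos 1 in round 2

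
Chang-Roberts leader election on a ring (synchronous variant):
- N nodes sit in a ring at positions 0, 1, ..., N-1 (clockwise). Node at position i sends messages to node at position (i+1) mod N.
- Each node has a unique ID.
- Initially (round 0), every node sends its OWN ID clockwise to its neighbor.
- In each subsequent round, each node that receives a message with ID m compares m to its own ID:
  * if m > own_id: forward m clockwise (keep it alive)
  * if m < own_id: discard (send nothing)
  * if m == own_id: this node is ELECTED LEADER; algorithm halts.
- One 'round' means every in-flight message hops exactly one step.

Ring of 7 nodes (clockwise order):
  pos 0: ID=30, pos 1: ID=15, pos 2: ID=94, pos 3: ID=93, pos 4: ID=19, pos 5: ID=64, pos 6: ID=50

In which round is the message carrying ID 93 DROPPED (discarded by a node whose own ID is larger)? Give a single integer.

Round 1: pos1(id15) recv 30: fwd; pos2(id94) recv 15: drop; pos3(id93) recv 94: fwd; pos4(id19) recv 93: fwd; pos5(id64) recv 19: drop; pos6(id50) recv 64: fwd; pos0(id30) recv 50: fwd
Round 2: pos2(id94) recv 30: drop; pos4(id19) recv 94: fwd; pos5(id64) recv 93: fwd; pos0(id30) recv 64: fwd; pos1(id15) recv 50: fwd
Round 3: pos5(id64) recv 94: fwd; pos6(id50) recv 93: fwd; pos1(id15) recv 64: fwd; pos2(id94) recv 50: drop
Round 4: pos6(id50) recv 94: fwd; pos0(id30) recv 93: fwd; pos2(id94) recv 64: drop
Round 5: pos0(id30) recv 94: fwd; pos1(id15) recv 93: fwd
Round 6: pos1(id15) recv 94: fwd; pos2(id94) recv 93: drop
Round 7: pos2(id94) recv 94: ELECTED
Message ID 93 originates at pos 3; dropped at pos 2 in round 6

Answer: 6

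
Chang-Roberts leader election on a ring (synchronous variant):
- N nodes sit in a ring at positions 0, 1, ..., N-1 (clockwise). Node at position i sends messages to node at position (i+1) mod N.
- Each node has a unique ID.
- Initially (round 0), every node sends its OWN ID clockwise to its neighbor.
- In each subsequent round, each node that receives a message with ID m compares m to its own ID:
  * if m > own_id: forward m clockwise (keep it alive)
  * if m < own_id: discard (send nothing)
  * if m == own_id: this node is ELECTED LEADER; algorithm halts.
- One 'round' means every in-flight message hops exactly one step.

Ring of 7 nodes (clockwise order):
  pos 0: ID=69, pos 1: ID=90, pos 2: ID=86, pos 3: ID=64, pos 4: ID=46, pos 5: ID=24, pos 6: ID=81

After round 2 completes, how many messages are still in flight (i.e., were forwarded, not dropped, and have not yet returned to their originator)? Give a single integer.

Answer: 3

Derivation:
Round 1: pos1(id90) recv 69: drop; pos2(id86) recv 90: fwd; pos3(id64) recv 86: fwd; pos4(id46) recv 64: fwd; pos5(id24) recv 46: fwd; pos6(id81) recv 24: drop; pos0(id69) recv 81: fwd
Round 2: pos3(id64) recv 90: fwd; pos4(id46) recv 86: fwd; pos5(id24) recv 64: fwd; pos6(id81) recv 46: drop; pos1(id90) recv 81: drop
After round 2: 3 messages still in flight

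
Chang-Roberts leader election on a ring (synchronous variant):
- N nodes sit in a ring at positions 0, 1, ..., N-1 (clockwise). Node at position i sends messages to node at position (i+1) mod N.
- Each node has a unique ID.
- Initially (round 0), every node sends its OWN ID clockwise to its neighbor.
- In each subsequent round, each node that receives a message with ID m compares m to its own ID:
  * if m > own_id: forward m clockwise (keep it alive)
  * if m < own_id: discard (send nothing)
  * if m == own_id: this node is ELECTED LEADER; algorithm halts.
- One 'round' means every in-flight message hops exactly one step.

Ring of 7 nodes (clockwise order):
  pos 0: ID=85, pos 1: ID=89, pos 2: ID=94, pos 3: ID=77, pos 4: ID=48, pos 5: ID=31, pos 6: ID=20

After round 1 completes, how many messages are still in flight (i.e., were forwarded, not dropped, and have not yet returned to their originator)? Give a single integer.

Round 1: pos1(id89) recv 85: drop; pos2(id94) recv 89: drop; pos3(id77) recv 94: fwd; pos4(id48) recv 77: fwd; pos5(id31) recv 48: fwd; pos6(id20) recv 31: fwd; pos0(id85) recv 20: drop
After round 1: 4 messages still in flight

Answer: 4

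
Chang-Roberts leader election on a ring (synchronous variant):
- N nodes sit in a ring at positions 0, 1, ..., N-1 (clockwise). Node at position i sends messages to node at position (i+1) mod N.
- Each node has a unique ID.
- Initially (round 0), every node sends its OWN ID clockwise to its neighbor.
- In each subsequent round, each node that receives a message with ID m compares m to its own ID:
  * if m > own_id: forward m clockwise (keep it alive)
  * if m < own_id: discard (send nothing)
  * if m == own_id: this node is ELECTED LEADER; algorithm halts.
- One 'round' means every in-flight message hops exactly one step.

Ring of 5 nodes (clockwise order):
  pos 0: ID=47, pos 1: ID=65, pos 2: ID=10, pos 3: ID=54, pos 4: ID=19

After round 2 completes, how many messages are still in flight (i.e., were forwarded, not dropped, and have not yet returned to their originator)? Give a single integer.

Round 1: pos1(id65) recv 47: drop; pos2(id10) recv 65: fwd; pos3(id54) recv 10: drop; pos4(id19) recv 54: fwd; pos0(id47) recv 19: drop
Round 2: pos3(id54) recv 65: fwd; pos0(id47) recv 54: fwd
After round 2: 2 messages still in flight

Answer: 2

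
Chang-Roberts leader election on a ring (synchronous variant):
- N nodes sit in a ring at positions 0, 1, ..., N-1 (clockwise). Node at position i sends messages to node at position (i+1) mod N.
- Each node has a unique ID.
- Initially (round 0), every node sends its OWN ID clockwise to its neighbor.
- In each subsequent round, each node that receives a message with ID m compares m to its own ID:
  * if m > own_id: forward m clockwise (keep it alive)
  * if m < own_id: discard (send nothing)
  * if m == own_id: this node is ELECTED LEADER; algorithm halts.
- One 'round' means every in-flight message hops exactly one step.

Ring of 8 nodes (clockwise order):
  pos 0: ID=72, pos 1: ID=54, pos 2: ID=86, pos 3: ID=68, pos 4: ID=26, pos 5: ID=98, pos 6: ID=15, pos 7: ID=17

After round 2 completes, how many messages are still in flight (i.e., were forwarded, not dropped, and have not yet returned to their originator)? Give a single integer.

Answer: 2

Derivation:
Round 1: pos1(id54) recv 72: fwd; pos2(id86) recv 54: drop; pos3(id68) recv 86: fwd; pos4(id26) recv 68: fwd; pos5(id98) recv 26: drop; pos6(id15) recv 98: fwd; pos7(id17) recv 15: drop; pos0(id72) recv 17: drop
Round 2: pos2(id86) recv 72: drop; pos4(id26) recv 86: fwd; pos5(id98) recv 68: drop; pos7(id17) recv 98: fwd
After round 2: 2 messages still in flight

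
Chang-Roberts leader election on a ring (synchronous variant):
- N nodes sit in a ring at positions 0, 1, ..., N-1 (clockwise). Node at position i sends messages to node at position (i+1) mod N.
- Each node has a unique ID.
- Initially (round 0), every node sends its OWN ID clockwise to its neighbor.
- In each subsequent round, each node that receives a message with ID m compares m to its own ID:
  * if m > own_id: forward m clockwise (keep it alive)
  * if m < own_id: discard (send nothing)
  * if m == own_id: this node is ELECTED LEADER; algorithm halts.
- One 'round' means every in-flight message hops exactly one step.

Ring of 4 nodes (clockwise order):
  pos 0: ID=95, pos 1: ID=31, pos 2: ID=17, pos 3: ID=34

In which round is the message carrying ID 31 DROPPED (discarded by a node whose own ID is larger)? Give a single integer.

Answer: 2

Derivation:
Round 1: pos1(id31) recv 95: fwd; pos2(id17) recv 31: fwd; pos3(id34) recv 17: drop; pos0(id95) recv 34: drop
Round 2: pos2(id17) recv 95: fwd; pos3(id34) recv 31: drop
Round 3: pos3(id34) recv 95: fwd
Round 4: pos0(id95) recv 95: ELECTED
Message ID 31 originates at pos 1; dropped at pos 3 in round 2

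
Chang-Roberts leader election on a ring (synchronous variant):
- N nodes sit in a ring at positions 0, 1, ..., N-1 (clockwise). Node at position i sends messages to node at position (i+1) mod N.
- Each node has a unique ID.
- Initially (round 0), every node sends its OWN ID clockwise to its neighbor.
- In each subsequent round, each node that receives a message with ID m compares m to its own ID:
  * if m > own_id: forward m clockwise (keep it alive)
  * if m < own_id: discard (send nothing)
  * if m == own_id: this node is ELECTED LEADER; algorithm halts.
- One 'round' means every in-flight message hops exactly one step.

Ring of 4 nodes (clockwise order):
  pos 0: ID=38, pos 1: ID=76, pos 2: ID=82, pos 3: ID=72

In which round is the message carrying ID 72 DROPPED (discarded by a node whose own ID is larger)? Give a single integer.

Answer: 2

Derivation:
Round 1: pos1(id76) recv 38: drop; pos2(id82) recv 76: drop; pos3(id72) recv 82: fwd; pos0(id38) recv 72: fwd
Round 2: pos0(id38) recv 82: fwd; pos1(id76) recv 72: drop
Round 3: pos1(id76) recv 82: fwd
Round 4: pos2(id82) recv 82: ELECTED
Message ID 72 originates at pos 3; dropped at pos 1 in round 2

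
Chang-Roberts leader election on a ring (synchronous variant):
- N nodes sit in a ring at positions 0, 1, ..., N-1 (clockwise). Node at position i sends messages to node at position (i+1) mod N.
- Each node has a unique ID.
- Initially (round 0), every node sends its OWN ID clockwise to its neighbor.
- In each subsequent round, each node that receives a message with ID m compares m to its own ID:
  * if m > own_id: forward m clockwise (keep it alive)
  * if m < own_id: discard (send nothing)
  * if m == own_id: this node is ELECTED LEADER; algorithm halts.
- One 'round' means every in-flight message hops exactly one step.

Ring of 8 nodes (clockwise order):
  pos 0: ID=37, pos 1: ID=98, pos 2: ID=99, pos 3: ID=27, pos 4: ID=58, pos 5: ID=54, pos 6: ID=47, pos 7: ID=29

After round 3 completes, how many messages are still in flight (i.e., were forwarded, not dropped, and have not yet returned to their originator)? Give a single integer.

Round 1: pos1(id98) recv 37: drop; pos2(id99) recv 98: drop; pos3(id27) recv 99: fwd; pos4(id58) recv 27: drop; pos5(id54) recv 58: fwd; pos6(id47) recv 54: fwd; pos7(id29) recv 47: fwd; pos0(id37) recv 29: drop
Round 2: pos4(id58) recv 99: fwd; pos6(id47) recv 58: fwd; pos7(id29) recv 54: fwd; pos0(id37) recv 47: fwd
Round 3: pos5(id54) recv 99: fwd; pos7(id29) recv 58: fwd; pos0(id37) recv 54: fwd; pos1(id98) recv 47: drop
After round 3: 3 messages still in flight

Answer: 3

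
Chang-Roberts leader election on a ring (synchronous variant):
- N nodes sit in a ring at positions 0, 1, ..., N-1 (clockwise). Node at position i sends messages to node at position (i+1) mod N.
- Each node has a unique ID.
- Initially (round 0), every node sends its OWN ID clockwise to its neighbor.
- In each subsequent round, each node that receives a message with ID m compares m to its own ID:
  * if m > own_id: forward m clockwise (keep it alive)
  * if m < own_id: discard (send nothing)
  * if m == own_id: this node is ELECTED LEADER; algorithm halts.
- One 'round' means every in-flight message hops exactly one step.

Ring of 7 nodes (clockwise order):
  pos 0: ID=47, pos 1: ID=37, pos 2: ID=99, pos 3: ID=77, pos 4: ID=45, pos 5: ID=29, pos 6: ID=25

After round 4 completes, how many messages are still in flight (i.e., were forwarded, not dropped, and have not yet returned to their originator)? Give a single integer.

Answer: 2

Derivation:
Round 1: pos1(id37) recv 47: fwd; pos2(id99) recv 37: drop; pos3(id77) recv 99: fwd; pos4(id45) recv 77: fwd; pos5(id29) recv 45: fwd; pos6(id25) recv 29: fwd; pos0(id47) recv 25: drop
Round 2: pos2(id99) recv 47: drop; pos4(id45) recv 99: fwd; pos5(id29) recv 77: fwd; pos6(id25) recv 45: fwd; pos0(id47) recv 29: drop
Round 3: pos5(id29) recv 99: fwd; pos6(id25) recv 77: fwd; pos0(id47) recv 45: drop
Round 4: pos6(id25) recv 99: fwd; pos0(id47) recv 77: fwd
After round 4: 2 messages still in flight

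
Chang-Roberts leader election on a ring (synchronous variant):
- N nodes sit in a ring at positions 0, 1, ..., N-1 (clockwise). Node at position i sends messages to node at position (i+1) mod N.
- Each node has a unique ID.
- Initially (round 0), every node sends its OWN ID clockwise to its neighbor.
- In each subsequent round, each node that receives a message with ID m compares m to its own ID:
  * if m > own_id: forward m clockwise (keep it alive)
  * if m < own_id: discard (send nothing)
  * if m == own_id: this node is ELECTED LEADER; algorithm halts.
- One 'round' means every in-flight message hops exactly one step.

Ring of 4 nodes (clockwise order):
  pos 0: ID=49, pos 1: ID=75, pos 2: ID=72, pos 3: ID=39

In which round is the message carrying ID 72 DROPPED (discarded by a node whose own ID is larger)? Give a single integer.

Answer: 3

Derivation:
Round 1: pos1(id75) recv 49: drop; pos2(id72) recv 75: fwd; pos3(id39) recv 72: fwd; pos0(id49) recv 39: drop
Round 2: pos3(id39) recv 75: fwd; pos0(id49) recv 72: fwd
Round 3: pos0(id49) recv 75: fwd; pos1(id75) recv 72: drop
Round 4: pos1(id75) recv 75: ELECTED
Message ID 72 originates at pos 2; dropped at pos 1 in round 3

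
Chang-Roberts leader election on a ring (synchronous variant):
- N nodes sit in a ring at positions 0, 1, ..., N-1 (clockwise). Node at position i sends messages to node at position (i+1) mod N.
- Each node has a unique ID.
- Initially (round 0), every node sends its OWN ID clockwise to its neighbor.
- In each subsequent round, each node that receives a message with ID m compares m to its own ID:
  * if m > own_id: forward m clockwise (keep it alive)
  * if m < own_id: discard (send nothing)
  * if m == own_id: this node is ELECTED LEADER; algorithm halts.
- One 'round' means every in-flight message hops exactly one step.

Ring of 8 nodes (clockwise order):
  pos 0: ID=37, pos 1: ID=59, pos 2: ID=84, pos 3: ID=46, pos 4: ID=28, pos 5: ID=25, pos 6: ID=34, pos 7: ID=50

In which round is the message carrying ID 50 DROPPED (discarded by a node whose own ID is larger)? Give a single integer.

Answer: 2

Derivation:
Round 1: pos1(id59) recv 37: drop; pos2(id84) recv 59: drop; pos3(id46) recv 84: fwd; pos4(id28) recv 46: fwd; pos5(id25) recv 28: fwd; pos6(id34) recv 25: drop; pos7(id50) recv 34: drop; pos0(id37) recv 50: fwd
Round 2: pos4(id28) recv 84: fwd; pos5(id25) recv 46: fwd; pos6(id34) recv 28: drop; pos1(id59) recv 50: drop
Round 3: pos5(id25) recv 84: fwd; pos6(id34) recv 46: fwd
Round 4: pos6(id34) recv 84: fwd; pos7(id50) recv 46: drop
Round 5: pos7(id50) recv 84: fwd
Round 6: pos0(id37) recv 84: fwd
Round 7: pos1(id59) recv 84: fwd
Round 8: pos2(id84) recv 84: ELECTED
Message ID 50 originates at pos 7; dropped at pos 1 in round 2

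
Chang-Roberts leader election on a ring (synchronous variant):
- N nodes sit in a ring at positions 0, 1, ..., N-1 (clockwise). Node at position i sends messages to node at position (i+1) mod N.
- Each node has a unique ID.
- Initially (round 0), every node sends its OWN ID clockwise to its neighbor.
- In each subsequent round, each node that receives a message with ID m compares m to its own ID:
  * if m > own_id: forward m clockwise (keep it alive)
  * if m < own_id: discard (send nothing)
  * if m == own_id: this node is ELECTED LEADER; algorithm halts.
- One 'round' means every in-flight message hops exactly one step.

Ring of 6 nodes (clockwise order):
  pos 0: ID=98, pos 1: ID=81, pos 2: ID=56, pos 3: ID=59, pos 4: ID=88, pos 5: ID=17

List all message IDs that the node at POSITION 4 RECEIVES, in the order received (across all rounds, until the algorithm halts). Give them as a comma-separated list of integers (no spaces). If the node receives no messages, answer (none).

Round 1: pos1(id81) recv 98: fwd; pos2(id56) recv 81: fwd; pos3(id59) recv 56: drop; pos4(id88) recv 59: drop; pos5(id17) recv 88: fwd; pos0(id98) recv 17: drop
Round 2: pos2(id56) recv 98: fwd; pos3(id59) recv 81: fwd; pos0(id98) recv 88: drop
Round 3: pos3(id59) recv 98: fwd; pos4(id88) recv 81: drop
Round 4: pos4(id88) recv 98: fwd
Round 5: pos5(id17) recv 98: fwd
Round 6: pos0(id98) recv 98: ELECTED

Answer: 59,81,98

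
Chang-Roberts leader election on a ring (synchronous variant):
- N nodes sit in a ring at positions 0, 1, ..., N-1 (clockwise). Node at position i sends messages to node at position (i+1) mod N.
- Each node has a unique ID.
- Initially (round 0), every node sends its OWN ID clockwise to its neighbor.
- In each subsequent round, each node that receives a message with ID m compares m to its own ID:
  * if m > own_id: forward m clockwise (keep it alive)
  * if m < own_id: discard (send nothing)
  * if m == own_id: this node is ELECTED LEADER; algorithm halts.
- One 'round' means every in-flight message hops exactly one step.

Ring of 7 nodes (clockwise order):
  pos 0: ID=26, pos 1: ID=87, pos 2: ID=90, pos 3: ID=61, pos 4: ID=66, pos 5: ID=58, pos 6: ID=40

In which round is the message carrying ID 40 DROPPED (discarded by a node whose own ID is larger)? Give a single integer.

Round 1: pos1(id87) recv 26: drop; pos2(id90) recv 87: drop; pos3(id61) recv 90: fwd; pos4(id66) recv 61: drop; pos5(id58) recv 66: fwd; pos6(id40) recv 58: fwd; pos0(id26) recv 40: fwd
Round 2: pos4(id66) recv 90: fwd; pos6(id40) recv 66: fwd; pos0(id26) recv 58: fwd; pos1(id87) recv 40: drop
Round 3: pos5(id58) recv 90: fwd; pos0(id26) recv 66: fwd; pos1(id87) recv 58: drop
Round 4: pos6(id40) recv 90: fwd; pos1(id87) recv 66: drop
Round 5: pos0(id26) recv 90: fwd
Round 6: pos1(id87) recv 90: fwd
Round 7: pos2(id90) recv 90: ELECTED
Message ID 40 originates at pos 6; dropped at pos 1 in round 2

Answer: 2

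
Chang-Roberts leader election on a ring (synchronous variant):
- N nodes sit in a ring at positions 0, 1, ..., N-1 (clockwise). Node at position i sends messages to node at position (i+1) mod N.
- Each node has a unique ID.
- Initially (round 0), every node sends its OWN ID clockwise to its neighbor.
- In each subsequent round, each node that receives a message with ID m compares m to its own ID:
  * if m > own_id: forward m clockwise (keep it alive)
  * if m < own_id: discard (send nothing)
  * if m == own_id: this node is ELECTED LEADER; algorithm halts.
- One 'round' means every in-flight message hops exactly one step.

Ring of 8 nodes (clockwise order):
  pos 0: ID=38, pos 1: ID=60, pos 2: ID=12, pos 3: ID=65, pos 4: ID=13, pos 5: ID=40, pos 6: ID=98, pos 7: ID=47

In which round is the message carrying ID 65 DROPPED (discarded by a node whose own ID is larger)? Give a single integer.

Round 1: pos1(id60) recv 38: drop; pos2(id12) recv 60: fwd; pos3(id65) recv 12: drop; pos4(id13) recv 65: fwd; pos5(id40) recv 13: drop; pos6(id98) recv 40: drop; pos7(id47) recv 98: fwd; pos0(id38) recv 47: fwd
Round 2: pos3(id65) recv 60: drop; pos5(id40) recv 65: fwd; pos0(id38) recv 98: fwd; pos1(id60) recv 47: drop
Round 3: pos6(id98) recv 65: drop; pos1(id60) recv 98: fwd
Round 4: pos2(id12) recv 98: fwd
Round 5: pos3(id65) recv 98: fwd
Round 6: pos4(id13) recv 98: fwd
Round 7: pos5(id40) recv 98: fwd
Round 8: pos6(id98) recv 98: ELECTED
Message ID 65 originates at pos 3; dropped at pos 6 in round 3

Answer: 3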